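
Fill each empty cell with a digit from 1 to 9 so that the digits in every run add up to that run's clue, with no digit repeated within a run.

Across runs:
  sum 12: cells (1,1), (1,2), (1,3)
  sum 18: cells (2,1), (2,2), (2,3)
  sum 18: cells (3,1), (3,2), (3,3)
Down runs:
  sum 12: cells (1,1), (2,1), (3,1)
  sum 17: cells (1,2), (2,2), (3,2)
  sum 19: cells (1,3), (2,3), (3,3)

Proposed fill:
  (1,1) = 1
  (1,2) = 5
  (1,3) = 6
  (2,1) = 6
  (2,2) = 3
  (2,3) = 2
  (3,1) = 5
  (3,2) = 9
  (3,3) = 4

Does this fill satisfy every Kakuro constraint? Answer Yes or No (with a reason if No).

No — the across run (2,1)–(2,3) sums to 11, not 18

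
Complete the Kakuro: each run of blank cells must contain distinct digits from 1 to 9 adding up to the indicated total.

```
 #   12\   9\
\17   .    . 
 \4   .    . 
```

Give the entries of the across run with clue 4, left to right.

3 1

17 in 2 cells must be {8,9}; 4 in 2 cells must be {1,3}.
The 17 across and the 9 down share only 8, so R1C2 = 8.
The 4 across and the 12 down share only 3, so R2C1 = 3.
R2C2 = 4 − 3 = 1 completes the 4 across.
R1C1 = 17 − 8 = 9 completes the 17 across.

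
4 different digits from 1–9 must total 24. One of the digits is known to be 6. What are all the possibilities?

{1,6,8,9}; {2,6,7,9}; {3,6,7,8}; {4,5,6,9}

4 distinct digits from 1–9 sum between 10 and 30.
Keeping only sets containing 6.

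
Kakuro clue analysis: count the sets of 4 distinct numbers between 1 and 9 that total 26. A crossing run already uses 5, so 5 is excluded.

3

4 distinct digits from 1–9 sum between 10 and 30.
Dropping sets that contain 5.
Enumerating: {2,7,8,9}, {3,6,8,9}, {4,6,7,9}.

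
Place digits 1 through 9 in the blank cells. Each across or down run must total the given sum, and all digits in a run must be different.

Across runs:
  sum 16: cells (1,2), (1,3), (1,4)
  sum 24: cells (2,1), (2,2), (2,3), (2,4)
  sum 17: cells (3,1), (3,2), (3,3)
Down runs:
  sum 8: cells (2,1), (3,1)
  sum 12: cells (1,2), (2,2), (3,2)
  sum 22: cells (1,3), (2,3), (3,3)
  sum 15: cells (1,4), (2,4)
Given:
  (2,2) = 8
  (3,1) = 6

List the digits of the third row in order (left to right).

(2,1) = 8 − 6 = 2 completes the 8 down.
Given what's placed, (2,4) must be 9 to fit the 24 across and 15 down.
(3,2) = 3: the only remaining digit allowed by both the 17 across and the 12 down.
(3,3) = 17 − 9 = 8 completes the 17 across.
(1,2) = 12 − 11 = 1 completes the 12 down.
Given what's placed, (1,3) must be 9 to fit the 16 across and 22 down.
(1,4) = 16 − 10 = 6 completes the 16 across.
(2,3) = 24 − 19 = 5 completes the 24 across.

6 3 8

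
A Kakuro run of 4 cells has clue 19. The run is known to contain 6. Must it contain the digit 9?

No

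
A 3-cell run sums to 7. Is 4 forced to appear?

Yes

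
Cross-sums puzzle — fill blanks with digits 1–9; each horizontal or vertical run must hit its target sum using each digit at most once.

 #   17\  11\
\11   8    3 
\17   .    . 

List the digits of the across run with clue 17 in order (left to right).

17 in 2 cells must be {8,9}.
R2C1 = 17 − 8 = 9 completes the 17 down.
R2C2 = 17 − 9 = 8 completes the 17 across.

9, 8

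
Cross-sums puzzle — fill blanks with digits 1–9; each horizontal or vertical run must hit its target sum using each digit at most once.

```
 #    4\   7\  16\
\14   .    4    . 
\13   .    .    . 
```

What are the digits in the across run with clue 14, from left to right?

4 in 2 cells must be {1,3}; 16 in 2 cells must be {7,9}.
R2C2 = 7 − 4 = 3 completes the 7 down.
Given what's placed, R2C3 must be 9 to fit the 13 across and 16 down.
R1C3 = 16 − 9 = 7 completes the 16 down.
R2C1 = 13 − 12 = 1 completes the 13 across.
R1C1 = 14 − 11 = 3 completes the 14 across.

3 4 7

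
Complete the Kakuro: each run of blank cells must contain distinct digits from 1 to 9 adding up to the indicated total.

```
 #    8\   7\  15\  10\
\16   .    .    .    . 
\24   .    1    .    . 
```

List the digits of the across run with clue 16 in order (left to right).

2, 6, 7, 1

R1C2 = 7 − 1 = 6 completes the 7 down.
Given what's placed, R1C3 must be 7 to fit the 16 across and 15 down.
R2C1 = 6: the only remaining digit allowed by both the 24 across and the 8 down.
R2C3 = 15 − 7 = 8 completes the 15 down.
R2C4 = 24 − 15 = 9 completes the 24 across.
R1C1 = 8 − 6 = 2 completes the 8 down.
R1C4 = 16 − 15 = 1 completes the 16 across.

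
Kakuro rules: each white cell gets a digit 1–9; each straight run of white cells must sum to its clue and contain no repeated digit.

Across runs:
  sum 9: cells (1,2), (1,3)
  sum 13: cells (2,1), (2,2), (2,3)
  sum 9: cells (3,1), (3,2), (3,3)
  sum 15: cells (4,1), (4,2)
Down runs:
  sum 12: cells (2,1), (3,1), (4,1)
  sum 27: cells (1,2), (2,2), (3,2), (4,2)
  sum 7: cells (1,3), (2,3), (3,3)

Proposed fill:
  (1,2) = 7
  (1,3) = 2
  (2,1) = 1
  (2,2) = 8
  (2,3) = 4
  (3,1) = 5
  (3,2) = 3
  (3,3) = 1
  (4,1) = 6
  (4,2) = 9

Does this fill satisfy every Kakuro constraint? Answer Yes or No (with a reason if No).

Yes

Across: 7+2=9; 1+8+4=13; 5+3+1=9; 6+9=15. Down: 1+5+6=12; 7+8+3+9=27; 2+4+1=7. No digit repeats within any run.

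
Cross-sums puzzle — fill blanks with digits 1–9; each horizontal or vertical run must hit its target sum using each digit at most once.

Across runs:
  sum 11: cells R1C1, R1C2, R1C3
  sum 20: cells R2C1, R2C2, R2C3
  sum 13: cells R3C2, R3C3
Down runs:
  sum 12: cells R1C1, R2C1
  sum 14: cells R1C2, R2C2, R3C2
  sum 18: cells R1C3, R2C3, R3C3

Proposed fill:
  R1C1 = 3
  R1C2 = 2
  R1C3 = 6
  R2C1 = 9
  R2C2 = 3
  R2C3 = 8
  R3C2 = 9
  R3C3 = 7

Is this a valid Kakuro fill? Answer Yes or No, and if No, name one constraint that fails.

No — the across run R3C2–R3C3 sums to 16, not 13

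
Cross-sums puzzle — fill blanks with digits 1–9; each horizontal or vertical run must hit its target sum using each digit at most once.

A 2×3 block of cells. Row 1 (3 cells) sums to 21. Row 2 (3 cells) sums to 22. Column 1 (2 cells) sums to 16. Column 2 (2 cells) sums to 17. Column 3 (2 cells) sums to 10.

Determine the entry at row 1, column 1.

16 in 2 cells must be {7,9}; 17 in 2 cells must be {8,9}.
Nothing is forced directly, so branch on (1,2), whose candidates are 8 or 9. If (1,2) = 9: that forces (1,1) = 7, after which (1,3) would have to be in {5} for the 21 across but in {1,2,3,4,6,7,8,9} for the 10 down — contradiction. So (1,2) = 8.
(2,2) = 17 − 8 = 9 completes the 17 down.
Given what's placed, (2,1) must be 7 to fit the 22 across and 16 down.
(2,3) = 22 − 16 = 6 completes the 22 across.
(1,1) = 16 − 7 = 9 completes the 16 down.
(1,3) = 21 − 17 = 4 completes the 21 across.

9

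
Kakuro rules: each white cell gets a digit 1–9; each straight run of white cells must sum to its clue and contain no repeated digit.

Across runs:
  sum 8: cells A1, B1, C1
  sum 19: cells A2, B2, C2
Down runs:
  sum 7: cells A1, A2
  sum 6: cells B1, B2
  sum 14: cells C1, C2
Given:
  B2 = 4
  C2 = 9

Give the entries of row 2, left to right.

B1 = 6 − 4 = 2 completes the 6 down.
C1 = 14 − 9 = 5 completes the 14 down.
A2 = 19 − 13 = 6 completes the 19 across.
A1 = 8 − 7 = 1 completes the 8 across.

6, 4, 9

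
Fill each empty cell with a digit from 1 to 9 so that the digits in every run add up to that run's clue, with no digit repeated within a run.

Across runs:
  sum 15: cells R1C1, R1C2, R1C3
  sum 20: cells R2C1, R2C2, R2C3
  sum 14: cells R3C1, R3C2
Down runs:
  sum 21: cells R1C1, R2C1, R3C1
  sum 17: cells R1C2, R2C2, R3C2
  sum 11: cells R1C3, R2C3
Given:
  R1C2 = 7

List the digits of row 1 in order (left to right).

Nothing is forced directly, so branch on R1C1, whose candidates are 5 or 6. If R1C1 = 5: that forces R1C3 = 3, R2C3 = 8, R3C1 = 9, after which R3C2 would have to be in {5} for the 14 across but in {1,2,4,6,8,9} for the 17 down — contradiction. So R1C1 = 6.
R1C3 = 15 − 13 = 2 completes the 15 across.
R2C3 = 11 − 2 = 9 completes the 11 down.
R3C1 = 8: the only remaining digit allowed by both the 14 across and the 21 down.
R3C2 = 14 − 8 = 6 completes the 14 across.
R2C1 = 21 − 14 = 7 completes the 21 down.
R2C2 = 20 − 16 = 4 completes the 20 across.

6 7 2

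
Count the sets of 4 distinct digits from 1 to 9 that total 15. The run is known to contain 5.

2

4 distinct digits from 1–9 sum between 10 and 30.
Keeping only sets containing 5.
Enumerating: {1,2,5,7}, {1,3,5,6}.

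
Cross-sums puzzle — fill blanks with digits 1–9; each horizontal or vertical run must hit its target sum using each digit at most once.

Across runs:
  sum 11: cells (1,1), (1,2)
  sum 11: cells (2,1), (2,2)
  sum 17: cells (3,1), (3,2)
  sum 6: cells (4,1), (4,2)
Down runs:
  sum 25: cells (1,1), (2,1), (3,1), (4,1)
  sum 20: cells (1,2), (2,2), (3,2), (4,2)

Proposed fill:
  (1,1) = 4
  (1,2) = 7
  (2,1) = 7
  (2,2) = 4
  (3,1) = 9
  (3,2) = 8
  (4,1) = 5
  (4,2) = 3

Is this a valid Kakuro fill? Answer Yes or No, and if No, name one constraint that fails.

No — the across run (4,1)–(4,2) sums to 8, not 6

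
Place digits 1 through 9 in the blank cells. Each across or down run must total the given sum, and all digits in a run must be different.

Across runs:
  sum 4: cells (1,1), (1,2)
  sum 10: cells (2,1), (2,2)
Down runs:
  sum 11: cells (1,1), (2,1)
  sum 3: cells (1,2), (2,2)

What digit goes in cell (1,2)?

1

4 in 2 cells must be {1,3}; 3 in 2 cells must be {1,2}.
The 4 across and the 11 down share only 3, so (1,1) = 3.
(1,2) = 4 − 3 = 1 completes the 4 across.
(2,1) = 11 − 3 = 8 completes the 11 down.
(2,2) = 10 − 8 = 2 completes the 10 across.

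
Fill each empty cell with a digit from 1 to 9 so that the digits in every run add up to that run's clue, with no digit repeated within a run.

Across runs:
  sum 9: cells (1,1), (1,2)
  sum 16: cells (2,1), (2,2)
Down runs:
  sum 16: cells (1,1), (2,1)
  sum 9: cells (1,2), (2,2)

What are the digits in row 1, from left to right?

16 in 2 cells must be {7,9}.
The 9 across and the 16 down share only 7, so (1,1) = 7.
(1,2) = 9 − 7 = 2 completes the 9 across.
(2,1) = 16 − 7 = 9 completes the 16 down.
(2,2) = 16 − 9 = 7 completes the 16 across.

7, 2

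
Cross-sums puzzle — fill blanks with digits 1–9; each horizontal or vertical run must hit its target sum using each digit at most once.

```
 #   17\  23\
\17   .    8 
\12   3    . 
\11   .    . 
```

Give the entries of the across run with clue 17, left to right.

9, 8

17 in 2 cells must be {8,9}; 23 in 3 cells must be {6,8,9}.
R1C1 = 17 − 8 = 9 completes the 17 across.
R2C2 = 12 − 3 = 9 completes the 12 across.
R3C1 = 17 − 12 = 5 completes the 17 down.
R3C2 = 11 − 5 = 6 completes the 11 across.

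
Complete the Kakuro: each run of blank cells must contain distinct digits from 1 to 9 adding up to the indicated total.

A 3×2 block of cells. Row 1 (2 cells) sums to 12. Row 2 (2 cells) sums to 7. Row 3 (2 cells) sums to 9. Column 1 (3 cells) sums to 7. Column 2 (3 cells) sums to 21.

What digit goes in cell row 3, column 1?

2

7 in 3 cells must be {1,2,4}.
The 12 across and the 7 down share only 4, so (1,1) = 4.
(1,2) = 12 − 4 = 8 completes the 12 across.
Nothing is forced directly, so branch on (2,1), whose candidates are 1 or 2. If (2,1) = 2: then (2,2) would have to be in {5} for the 7 across but in {4,6,7,9} for the 21 down — contradiction. So (2,1) = 1.
(2,2) = 7 − 1 = 6 completes the 7 across.
(3,1) = 7 − 5 = 2 completes the 7 down.
(3,2) = 9 − 2 = 7 completes the 9 across.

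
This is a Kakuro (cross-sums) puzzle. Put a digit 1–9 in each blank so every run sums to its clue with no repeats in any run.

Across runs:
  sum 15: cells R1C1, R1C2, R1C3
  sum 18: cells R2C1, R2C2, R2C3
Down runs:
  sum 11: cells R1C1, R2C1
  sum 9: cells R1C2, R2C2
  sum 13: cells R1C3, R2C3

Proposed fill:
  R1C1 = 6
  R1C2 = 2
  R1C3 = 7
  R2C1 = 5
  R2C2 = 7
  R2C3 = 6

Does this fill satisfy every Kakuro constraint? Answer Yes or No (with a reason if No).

Across: 6+2+7=15; 5+7+6=18. Down: 6+5=11; 2+7=9; 7+6=13. No digit repeats within any run.

Yes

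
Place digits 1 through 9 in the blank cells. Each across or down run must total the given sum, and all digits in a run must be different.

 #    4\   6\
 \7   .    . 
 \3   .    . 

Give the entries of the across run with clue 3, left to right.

1 2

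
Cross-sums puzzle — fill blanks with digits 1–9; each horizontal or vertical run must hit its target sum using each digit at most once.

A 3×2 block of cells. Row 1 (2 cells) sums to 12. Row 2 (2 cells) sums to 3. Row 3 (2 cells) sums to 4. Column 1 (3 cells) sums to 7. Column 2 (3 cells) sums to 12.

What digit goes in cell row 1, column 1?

4

3 in 2 cells must be {1,2}; 4 in 2 cells must be {1,3}; 7 in 3 cells must be {1,2,4}.
The 12 across and the 7 down share only 4, so (1,1) = 4.
(1,2) = 12 − 4 = 8 completes the 12 across.
Given what's placed, (2,2) must be 1 to fit the 3 across and 12 down.
(3,1) = 1: the only remaining digit allowed by both the 4 across and the 7 down.
(3,2) = 4 − 1 = 3 completes the 4 across.
(2,1) = 3 − 1 = 2 completes the 3 across.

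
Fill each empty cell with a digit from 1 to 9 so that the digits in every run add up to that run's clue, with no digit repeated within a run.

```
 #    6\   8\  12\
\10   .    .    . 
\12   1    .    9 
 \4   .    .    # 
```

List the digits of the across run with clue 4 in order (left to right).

3 1

4 in 2 cells must be {1,3}; 6 in 3 cells must be {1,2,3}.
R1C3 = 12 − 9 = 3 completes the 12 down.
R2C2 = 12 − 10 = 2 completes the 12 across.
R3C1 = 3: the only remaining digit allowed by both the 4 across and the 6 down.
R3C2 = 4 − 3 = 1 completes the 4 across.
R1C1 = 6 − 4 = 2 completes the 6 down.
R1C2 = 10 − 5 = 5 completes the 10 across.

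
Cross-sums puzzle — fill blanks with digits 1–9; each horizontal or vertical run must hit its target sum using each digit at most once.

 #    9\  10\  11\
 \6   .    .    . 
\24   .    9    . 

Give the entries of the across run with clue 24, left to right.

6 in 3 cells must be {1,2,3}; 24 in 3 cells must be {7,8,9}.
R1C2 = 10 − 9 = 1 completes the 10 down.
No cell is forced outright now. R2C1 can only be 7 or 8 (the digits allowed by both its 24 across and its 9 down). If R2C1 = 8: then R1C1 would have to be in {2,3} for the 6 across but in {1} for the 9 down — contradiction. So R2C1 = 7.
R1C1 = 9 − 7 = 2 completes the 9 down.
R1C3 = 6 − 3 = 3 completes the 6 across.
R2C3 = 24 − 16 = 8 completes the 24 across.

7, 9, 8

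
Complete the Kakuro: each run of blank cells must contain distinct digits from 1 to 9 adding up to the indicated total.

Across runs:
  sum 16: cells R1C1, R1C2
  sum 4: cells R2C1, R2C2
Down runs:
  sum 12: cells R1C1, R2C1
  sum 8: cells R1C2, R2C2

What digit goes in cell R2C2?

16 in 2 cells must be {7,9}; 4 in 2 cells must be {1,3}.
The 16 across and the 8 down share only 7, so R1C2 = 7.
The 4 across and the 12 down share only 3, so R2C1 = 3.
R2C2 = 4 − 3 = 1 completes the 4 across.
R1C1 = 16 − 7 = 9 completes the 16 across.

1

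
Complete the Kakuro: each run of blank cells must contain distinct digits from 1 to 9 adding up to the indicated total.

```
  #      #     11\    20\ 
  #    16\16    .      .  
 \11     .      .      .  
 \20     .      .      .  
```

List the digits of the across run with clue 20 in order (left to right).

16 in 2 cells must be {7,9}.
Only 7 fits R1C2 under both its across sum 16 and down sum 11.
R1C3 = 16 − 7 = 9 completes the 16 across.
The 11 across and the 16 down share only 7, so R2C1 = 7.
R2C3 = 3: the only remaining digit allowed by both the 11 across and the 20 down.
R3C1 = 16 − 7 = 9 completes the 16 down.
Given what's placed, R3C2 must be 3 to fit the 20 across and 11 down.
R3C3 = 20 − 12 = 8 completes the 20 across.

9, 3, 8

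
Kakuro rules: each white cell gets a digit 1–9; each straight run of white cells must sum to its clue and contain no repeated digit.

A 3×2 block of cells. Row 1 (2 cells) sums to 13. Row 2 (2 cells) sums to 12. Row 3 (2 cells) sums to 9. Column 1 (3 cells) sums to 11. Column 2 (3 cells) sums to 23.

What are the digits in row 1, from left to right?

23 in 3 cells must be {6,8,9}.
Nothing is forced directly, so branch on (3,2), whose candidates are 6 or 8. If (3,2) = 6: that forces (3,1) = 3, (2,1) = 7, after which (2,2) would have to be in {5} for the 12 across but in {8,9} for the 23 down — contradiction. So (3,2) = 8.
Given what's placed, (2,2) must be 9 to fit the 12 across and 23 down.
(3,1) = 9 − 8 = 1 completes the 9 across.
(1,2) = 23 − 17 = 6 completes the 23 down.
(2,1) = 12 − 9 = 3 completes the 12 across.
(1,1) = 13 − 6 = 7 completes the 13 across.

7, 6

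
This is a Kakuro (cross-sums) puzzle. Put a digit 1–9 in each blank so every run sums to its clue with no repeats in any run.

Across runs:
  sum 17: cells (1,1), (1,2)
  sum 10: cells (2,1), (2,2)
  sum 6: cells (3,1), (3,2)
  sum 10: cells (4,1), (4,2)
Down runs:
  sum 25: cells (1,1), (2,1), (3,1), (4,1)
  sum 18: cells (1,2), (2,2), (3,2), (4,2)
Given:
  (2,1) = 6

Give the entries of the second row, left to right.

6 4

17 in 2 cells must be {8,9}.
(2,2) = 10 − 6 = 4 completes the 10 across.
No cell is forced outright now. (3,1) can only be 2 or 4 (the digits allowed by both its 6 across and its 25 down). If (3,1) = 2: then (3,2) would have to be in {4} for the 6 across but in {1,2,3,5,6,7,8,9} for the 18 down — contradiction. So (3,1) = 4.
(1,1) = 8: the only remaining digit allowed by both the 17 across and the 25 down.
(1,2) = 17 − 8 = 9 completes the 17 across.
(3,2) = 6 − 4 = 2 completes the 6 across.
(4,1) = 25 − 18 = 7 completes the 25 down.
(4,2) = 10 − 7 = 3 completes the 10 across.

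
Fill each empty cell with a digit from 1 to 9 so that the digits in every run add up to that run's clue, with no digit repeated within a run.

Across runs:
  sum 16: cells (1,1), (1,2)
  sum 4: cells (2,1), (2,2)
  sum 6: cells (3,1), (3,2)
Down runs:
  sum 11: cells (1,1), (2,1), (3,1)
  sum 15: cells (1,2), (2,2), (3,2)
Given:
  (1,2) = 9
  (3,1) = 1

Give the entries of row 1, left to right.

7 9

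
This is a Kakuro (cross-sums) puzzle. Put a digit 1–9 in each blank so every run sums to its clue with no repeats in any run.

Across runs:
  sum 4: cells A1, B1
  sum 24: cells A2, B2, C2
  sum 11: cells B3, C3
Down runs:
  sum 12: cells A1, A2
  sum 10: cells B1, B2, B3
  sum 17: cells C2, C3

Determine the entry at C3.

9

4 in 2 cells must be {1,3}; 24 in 3 cells must be {7,8,9}; 17 in 2 cells must be {8,9}.
The 4 across and the 12 down share only 3, so A1 = 3.
B1 = 4 − 3 = 1 completes the 4 across.
A2 = 12 − 3 = 9 completes the 12 down.
B2 = 7: the only remaining digit allowed by both the 24 across and the 10 down.
C2 = 24 − 16 = 8 completes the 24 across.
B3 = 10 − 8 = 2 completes the 10 down.
C3 = 11 − 2 = 9 completes the 11 across.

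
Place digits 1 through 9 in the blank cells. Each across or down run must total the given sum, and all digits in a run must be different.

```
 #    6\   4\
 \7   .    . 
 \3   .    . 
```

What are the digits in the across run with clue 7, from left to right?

4, 3

3 in 2 cells must be {1,2}; 4 in 2 cells must be {1,3}.
The 3 across and the 4 down share only 1, so R2C2 = 1.
R1C2 = 4 − 1 = 3 completes the 4 down.
R2C1 = 3 − 1 = 2 completes the 3 across.
R1C1 = 7 − 3 = 4 completes the 7 across.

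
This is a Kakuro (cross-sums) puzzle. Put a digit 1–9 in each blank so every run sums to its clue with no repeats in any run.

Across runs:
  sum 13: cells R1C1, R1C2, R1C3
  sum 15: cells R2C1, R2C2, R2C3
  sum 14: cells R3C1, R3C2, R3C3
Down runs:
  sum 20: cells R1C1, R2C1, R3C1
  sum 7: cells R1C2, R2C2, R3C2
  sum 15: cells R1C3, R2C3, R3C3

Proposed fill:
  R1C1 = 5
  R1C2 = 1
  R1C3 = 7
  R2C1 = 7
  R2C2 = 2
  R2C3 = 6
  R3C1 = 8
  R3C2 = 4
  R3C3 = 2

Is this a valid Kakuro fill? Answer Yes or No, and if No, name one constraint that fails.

Yes

Across: 5+1+7=13; 7+2+6=15; 8+4+2=14. Down: 5+7+8=20; 1+2+4=7; 7+6+2=15. No digit repeats within any run.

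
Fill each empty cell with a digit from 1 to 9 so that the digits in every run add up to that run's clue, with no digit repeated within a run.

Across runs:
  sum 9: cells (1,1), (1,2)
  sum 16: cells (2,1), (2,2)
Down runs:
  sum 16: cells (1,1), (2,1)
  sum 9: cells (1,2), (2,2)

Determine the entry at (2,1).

16 in 2 cells must be {7,9}.
The 9 across and the 16 down share only 7, so (1,1) = 7.
(1,2) = 9 − 7 = 2 completes the 9 across.
(2,1) = 16 − 7 = 9 completes the 16 down.
(2,2) = 16 − 9 = 7 completes the 16 across.

9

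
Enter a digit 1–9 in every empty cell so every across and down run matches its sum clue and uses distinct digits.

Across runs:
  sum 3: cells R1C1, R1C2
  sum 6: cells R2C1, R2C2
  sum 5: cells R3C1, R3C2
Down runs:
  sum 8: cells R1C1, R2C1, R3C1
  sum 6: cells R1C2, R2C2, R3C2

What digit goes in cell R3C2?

3 in 2 cells must be {1,2}; 6 in 3 cells must be {1,2,3}.
Nothing is forced directly, so branch on R1C1, whose candidates are 1 or 2. If R1C1 = 2: that forces R1C2 = 1, R2C2 = 2, R3C1 = 1, after which R3C2 would have to be in {4} for the 5 across but in {3} for the 6 down — contradiction. So R1C1 = 1.
R1C2 = 3 − 1 = 2 completes the 3 across.
Given what's placed, R2C2 must be 1 to fit the 6 across and 6 down.
R3C2 = 6 − 3 = 3 completes the 6 down.
R2C1 = 6 − 1 = 5 completes the 6 across.
R3C1 = 5 − 3 = 2 completes the 5 across.

3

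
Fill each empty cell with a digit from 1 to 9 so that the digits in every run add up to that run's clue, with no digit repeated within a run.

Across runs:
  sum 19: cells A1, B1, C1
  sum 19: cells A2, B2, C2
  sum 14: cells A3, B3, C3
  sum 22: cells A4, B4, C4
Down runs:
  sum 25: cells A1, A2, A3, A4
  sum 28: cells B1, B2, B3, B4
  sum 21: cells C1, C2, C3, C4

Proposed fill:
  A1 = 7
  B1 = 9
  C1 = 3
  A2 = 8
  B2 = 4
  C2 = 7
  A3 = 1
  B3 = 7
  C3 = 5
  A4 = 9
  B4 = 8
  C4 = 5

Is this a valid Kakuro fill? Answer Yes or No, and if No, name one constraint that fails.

No — the down run C1–C4 sums to 20, not 21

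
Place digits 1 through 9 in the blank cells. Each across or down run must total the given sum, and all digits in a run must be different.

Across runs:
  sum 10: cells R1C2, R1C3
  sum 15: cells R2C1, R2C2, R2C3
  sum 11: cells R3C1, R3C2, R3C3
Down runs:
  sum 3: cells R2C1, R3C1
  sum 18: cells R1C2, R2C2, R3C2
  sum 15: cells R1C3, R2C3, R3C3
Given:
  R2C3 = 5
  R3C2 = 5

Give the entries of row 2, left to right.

1, 9, 5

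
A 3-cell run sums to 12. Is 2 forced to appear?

Counterexample: {1,3,8} sums to 12 without using 2.

No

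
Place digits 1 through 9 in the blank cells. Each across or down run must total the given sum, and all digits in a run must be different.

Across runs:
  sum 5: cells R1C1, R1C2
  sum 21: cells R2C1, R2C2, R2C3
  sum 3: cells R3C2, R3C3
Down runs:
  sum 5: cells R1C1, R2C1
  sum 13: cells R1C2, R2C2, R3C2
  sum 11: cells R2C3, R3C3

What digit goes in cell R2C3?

3 in 2 cells must be {1,2}.
The 21 across and the 5 down share only 4, so R2C1 = 4.
Intersecting the 3 across with the 11 down forces R3C3 = 2.
R1C1 = 5 − 4 = 1 completes the 5 down.
R1C2 = 5 − 1 = 4 completes the 5 across.
R2C2 = 8: the only remaining digit allowed by both the 21 across and the 13 down.
R2C3 = 21 − 12 = 9 completes the 21 across.
R3C2 = 3 − 2 = 1 completes the 3 across.

9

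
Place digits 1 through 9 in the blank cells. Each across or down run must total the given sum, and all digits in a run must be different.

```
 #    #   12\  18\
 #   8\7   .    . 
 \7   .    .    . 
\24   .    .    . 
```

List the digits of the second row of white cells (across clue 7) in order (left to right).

7 in 3 cells must be {1,2,4}; 24 in 3 cells must be {7,8,9}.
Only 7 fits R3C1 under both its across sum 24 and down sum 8.
R2C1 = 8 − 7 = 1 completes the 8 down.
Nothing is forced directly, so branch on R2C3, whose candidates are 2 or 4. If R2C3 = 2: then R1C3 would have to be in {1,2,3,4,5,6} for the 7 across but in {7,9} for the 18 down — contradiction. So R2C3 = 4.
R2C2 = 7 − 5 = 2 completes the 7 across.

1, 2, 4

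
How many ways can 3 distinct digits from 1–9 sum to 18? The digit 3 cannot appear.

5

3 distinct digits from 1–9 sum between 6 and 24.
Dropping sets that contain 3.
Enumerating: {1,8,9}, {2,7,9}, {4,5,9}, {4,6,8}, {5,6,7}.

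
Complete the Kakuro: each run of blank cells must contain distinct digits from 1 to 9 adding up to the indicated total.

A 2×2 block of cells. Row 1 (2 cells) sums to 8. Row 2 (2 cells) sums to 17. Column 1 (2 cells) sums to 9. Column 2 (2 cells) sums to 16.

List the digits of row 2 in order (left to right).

8, 9

17 in 2 cells must be {8,9}; 16 in 2 cells must be {7,9}.
The 8 across and the 16 down share only 7, so (1,2) = 7.
The 17 across and the 9 down share only 8, so (2,1) = 8.
(2,2) = 17 − 8 = 9 completes the 17 across.
(1,1) = 8 − 7 = 1 completes the 8 across.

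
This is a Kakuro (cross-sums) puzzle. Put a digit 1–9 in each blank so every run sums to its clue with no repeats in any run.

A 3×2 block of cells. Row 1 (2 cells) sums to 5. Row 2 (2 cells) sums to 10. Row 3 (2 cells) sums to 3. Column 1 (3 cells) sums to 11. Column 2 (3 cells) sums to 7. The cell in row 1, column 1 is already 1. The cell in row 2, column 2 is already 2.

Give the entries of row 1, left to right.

3 in 2 cells must be {1,2}; 7 in 3 cells must be {1,2,4}.
(1,2) = 5 − 1 = 4 completes the 5 across.
(2,1) = 10 − 2 = 8 completes the 10 across.
(3,1) = 11 − 9 = 2 completes the 11 down.
(3,2) = 3 − 2 = 1 completes the 3 across.

1 4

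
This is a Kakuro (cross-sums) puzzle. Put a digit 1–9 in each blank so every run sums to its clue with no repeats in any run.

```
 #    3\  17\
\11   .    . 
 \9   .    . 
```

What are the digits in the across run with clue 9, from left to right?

3 in 2 cells must be {1,2}; 17 in 2 cells must be {8,9}.
The 11 across and the 3 down share only 2, so R1C1 = 2.
R1C2 = 11 − 2 = 9 completes the 11 across.
R2C1 = 3 − 2 = 1 completes the 3 down.
R2C2 = 9 − 1 = 8 completes the 9 across.

1 8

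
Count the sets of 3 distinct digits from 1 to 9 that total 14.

3 distinct digits from 1–9 sum between 6 and 24.

8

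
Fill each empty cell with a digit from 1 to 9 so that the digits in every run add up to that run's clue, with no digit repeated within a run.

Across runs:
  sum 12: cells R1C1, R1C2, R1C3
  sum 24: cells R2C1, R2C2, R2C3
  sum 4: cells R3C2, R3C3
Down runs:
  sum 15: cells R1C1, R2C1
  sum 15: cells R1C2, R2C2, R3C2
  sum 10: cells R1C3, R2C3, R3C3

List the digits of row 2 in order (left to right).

9, 8, 7

24 in 3 cells must be {7,8,9}; 4 in 2 cells must be {1,3}.
Only 7 fits R2C3 under both its across sum 24 and down sum 10.
Given what's placed, R3C3 must be 1 to fit the 4 across and 10 down.
R1C3 = 10 − 8 = 2 completes the 10 down.
R3C2 = 4 − 1 = 3 completes the 4 across.
R2C2 = 8: the only remaining digit allowed by both the 24 across and the 15 down.
R1C2 = 15 − 11 = 4 completes the 15 down.
R2C1 = 24 − 15 = 9 completes the 24 across.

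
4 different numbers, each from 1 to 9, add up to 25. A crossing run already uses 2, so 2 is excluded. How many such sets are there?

4 distinct digits from 1–9 sum between 10 and 30.
Dropping sets that contain 2.
Enumerating: {1,7,8,9}, {3,5,8,9}, {3,6,7,9}, {4,5,7,9}, {4,6,7,8}.

5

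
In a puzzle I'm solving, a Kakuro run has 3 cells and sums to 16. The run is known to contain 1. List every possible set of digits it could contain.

3 distinct digits from 1–9 sum between 6 and 24.
Keeping only sets containing 1.

{1,6,9}; {1,7,8}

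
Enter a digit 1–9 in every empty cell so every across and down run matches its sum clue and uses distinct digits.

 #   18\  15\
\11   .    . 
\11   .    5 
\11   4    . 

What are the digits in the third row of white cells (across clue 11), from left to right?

4 7

R2C1 = 11 − 5 = 6 completes the 11 across.
R3C2 = 11 − 4 = 7 completes the 11 across.
R1C1 = 18 − 10 = 8 completes the 18 down.
R1C2 = 11 − 8 = 3 completes the 11 across.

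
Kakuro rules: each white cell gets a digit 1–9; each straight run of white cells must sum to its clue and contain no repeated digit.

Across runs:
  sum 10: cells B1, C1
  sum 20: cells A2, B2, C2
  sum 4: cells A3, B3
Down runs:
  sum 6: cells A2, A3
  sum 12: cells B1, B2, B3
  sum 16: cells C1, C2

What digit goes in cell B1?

1

4 in 2 cells must be {1,3}; 16 in 2 cells must be {7,9}.
The 4 across and the 6 down share only 1, so A3 = 1.
B3 = 4 − 1 = 3 completes the 4 across.
A2 = 6 − 1 = 5 completes the 6 down.
No cell is forced outright now. C1 can only be 7 or 9 (the digits allowed by both its 10 across and its 16 down). If C1 = 7: then B1 would have to be in {3} for the 10 across but in {1,2,4,5,7,8} for the 12 down — contradiction. So C1 = 9.
B1 = 10 − 9 = 1 completes the 10 across.
B2 = 12 − 4 = 8 completes the 12 down.
C2 = 20 − 13 = 7 completes the 20 across.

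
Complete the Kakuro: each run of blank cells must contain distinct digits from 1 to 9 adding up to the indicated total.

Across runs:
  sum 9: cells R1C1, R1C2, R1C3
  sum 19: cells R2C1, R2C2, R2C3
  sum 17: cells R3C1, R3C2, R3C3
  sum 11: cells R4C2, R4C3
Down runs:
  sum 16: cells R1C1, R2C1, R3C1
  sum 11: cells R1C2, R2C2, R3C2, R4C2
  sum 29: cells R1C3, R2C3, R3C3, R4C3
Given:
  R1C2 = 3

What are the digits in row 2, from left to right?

11 in 4 cells must be {1,2,3,5}; 29 in 4 cells must be {5,7,8,9}.
Given what's placed, R1C3 must be 5 to fit the 9 across and 29 down.
R1C1 = 9 − 8 = 1 completes the 9 across.
Nothing is forced directly, so branch on R2C2, whose candidates are 2 or 5. If R2C2 = 2: that forces R4C2 = 5, after which R4C3 would have to be in {6} for the 11 across but in {7,8,9} for the 29 down — contradiction. So R2C2 = 5.
R2C3 = 8: the only remaining digit allowed by both the 19 across and the 29 down.
Given what's placed, R4C2 must be 2 to fit the 11 across and 11 down.
R4C3 = 11 − 2 = 9 completes the 11 across.
R2C1 = 19 − 13 = 6 completes the 19 across.

6 5 8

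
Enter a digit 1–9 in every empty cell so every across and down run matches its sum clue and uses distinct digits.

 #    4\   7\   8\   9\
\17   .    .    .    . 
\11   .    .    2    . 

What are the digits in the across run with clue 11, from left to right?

11 in 4 cells must be {1,2,3,5}; 4 in 2 cells must be {1,3}.
R1C3 = 8 − 2 = 6 completes the 8 down.
No cell is forced outright now. R1C1 can only be 1 or 3 (the digits allowed by both its 17 across and its 4 down). If R1C1 = 3: that forces R1C2 = 1, R1C4 = 7, R2C1 = 1, after which R2C2 would have to be in {3,5} for the 11 across but in {6} for the 7 down — contradiction. So R1C1 = 1.
R2C1 = 4 − 1 = 3 completes the 4 down.
Nothing is forced directly, so branch on R2C2, whose candidates are 1 or 5. If R2C2 = 1: then R1C2 would have to be in {2,3,7,8} for the 17 across but in {6} for the 7 down — contradiction. So R2C2 = 5.
R1C2 = 7 − 5 = 2 completes the 7 down.
R1C4 = 17 − 9 = 8 completes the 17 across.
R2C4 = 11 − 10 = 1 completes the 11 across.

3 5 2 1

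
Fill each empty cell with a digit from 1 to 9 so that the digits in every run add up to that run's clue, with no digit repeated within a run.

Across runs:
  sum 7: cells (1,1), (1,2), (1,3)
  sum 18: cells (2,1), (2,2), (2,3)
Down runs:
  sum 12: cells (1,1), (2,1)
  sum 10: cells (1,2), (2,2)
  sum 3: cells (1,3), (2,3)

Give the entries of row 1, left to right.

7 in 3 cells must be {1,2,4}; 3 in 2 cells must be {1,2}.
The 7 across and the 12 down share only 4, so (1,1) = 4.
(2,1) = 12 − 4 = 8 completes the 12 down.
Given what's placed, (2,3) must be 1 to fit the 18 across and 3 down.
(1,3) = 3 − 1 = 2 completes the 3 down.
(2,2) = 18 − 9 = 9 completes the 18 across.
(1,2) = 7 − 6 = 1 completes the 7 across.

4, 1, 2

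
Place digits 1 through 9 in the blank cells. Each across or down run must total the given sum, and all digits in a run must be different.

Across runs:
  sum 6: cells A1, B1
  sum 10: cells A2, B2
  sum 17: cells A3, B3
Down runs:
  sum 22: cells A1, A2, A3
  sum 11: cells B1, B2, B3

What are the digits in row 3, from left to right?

9 8

17 in 2 cells must be {8,9}.
The 6 across and the 22 down share only 5, so A1 = 5.
B1 = 6 − 5 = 1 completes the 6 across.
Given what's placed, B3 must be 8 to fit the 17 across and 11 down.
B2 = 11 − 9 = 2 completes the 11 down.
A3 = 17 − 8 = 9 completes the 17 across.
A2 = 10 − 2 = 8 completes the 10 across.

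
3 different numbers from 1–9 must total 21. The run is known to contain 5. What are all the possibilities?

{5,7,9}

3 distinct digits from 1–9 sum between 6 and 24.
Keeping only sets containing 5.
Only one set works: {5,7,9}.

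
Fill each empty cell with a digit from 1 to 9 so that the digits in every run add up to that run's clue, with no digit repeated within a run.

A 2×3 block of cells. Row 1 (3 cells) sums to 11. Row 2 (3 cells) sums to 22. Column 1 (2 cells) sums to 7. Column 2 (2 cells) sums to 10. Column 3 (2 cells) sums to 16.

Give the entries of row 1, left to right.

16 in 2 cells must be {7,9}.
The 11 across and the 16 down share only 7, so (1,3) = 7.
(2,3) = 16 − 7 = 9 completes the 16 down.
Nothing is forced directly, so branch on (2,1), whose candidates are 5 or 6. If (2,1) = 5: then (1,1) would have to be in {1,3} for the 11 across but in {2} for the 7 down — contradiction. So (2,1) = 6.
(1,1) = 7 − 6 = 1 completes the 7 down.
(1,2) = 11 − 8 = 3 completes the 11 across.
(2,2) = 22 − 15 = 7 completes the 22 across.

1, 3, 7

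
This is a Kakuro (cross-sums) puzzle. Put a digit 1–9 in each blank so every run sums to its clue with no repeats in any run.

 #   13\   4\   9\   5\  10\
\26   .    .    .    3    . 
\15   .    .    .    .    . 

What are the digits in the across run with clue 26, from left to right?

15 in 5 cells must be {1,2,3,4,5}; 4 in 2 cells must be {1,3}.
R1C2 = 1: the only remaining digit allowed by both the 26 across and the 4 down.
R2C2 = 4 − 1 = 3 completes the 4 down.
R2C4 = 5 − 3 = 2 completes the 5 down.
No cell is forced outright now. R2C1 can only be 4 or 5 (the digits allowed by both its 15 across and its 13 down). If R2C1 = 4: that forces R1C1 = 9, R2C5 = 1, after which R1C5 would have to be in {5,6,7,8} for the 26 across but in {9} for the 10 down — contradiction. So R2C1 = 5.
R1C1 = 13 − 5 = 8 completes the 13 down.
Given what's placed, R1C3 must be 5 to fit the 26 across and 9 down.
R1C5 = 26 − 17 = 9 completes the 26 across.

8, 1, 5, 3, 9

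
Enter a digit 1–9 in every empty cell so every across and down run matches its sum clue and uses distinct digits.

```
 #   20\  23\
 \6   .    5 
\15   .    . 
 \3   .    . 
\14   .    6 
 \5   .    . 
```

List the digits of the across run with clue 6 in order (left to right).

3 in 2 cells must be {1,2}.
R1C1 = 6 − 5 = 1 completes the 6 across.

1, 5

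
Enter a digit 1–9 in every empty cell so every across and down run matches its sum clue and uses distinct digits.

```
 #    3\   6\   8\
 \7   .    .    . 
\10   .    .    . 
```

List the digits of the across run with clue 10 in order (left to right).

1 2 7

7 in 3 cells must be {1,2,4}; 3 in 2 cells must be {1,2}.
Nothing is forced directly, so branch on R1C1, whose candidates are 1 or 2. If R1C1 = 1: that forces R1C3 = 2, R2C1 = 2, after which R2C3 would have to be in {1,3,5,7} for the 10 across but in {6} for the 8 down — contradiction. So R1C1 = 2.
Given what's placed, R1C3 must be 1 to fit the 7 across and 8 down.
R2C1 = 3 − 2 = 1 completes the 3 down.
R2C3 = 8 − 1 = 7 completes the 8 down.
R1C2 = 7 − 3 = 4 completes the 7 across.
R2C2 = 10 − 8 = 2 completes the 10 across.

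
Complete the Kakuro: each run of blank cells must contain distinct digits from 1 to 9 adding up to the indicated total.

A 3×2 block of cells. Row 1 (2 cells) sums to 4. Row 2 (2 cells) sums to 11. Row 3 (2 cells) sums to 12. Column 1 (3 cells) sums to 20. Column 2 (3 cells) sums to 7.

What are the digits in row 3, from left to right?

8 4

4 in 2 cells must be {1,3}; 7 in 3 cells must be {1,2,4}.
The 4 across and the 20 down share only 3, so (1,1) = 3.
(1,2) = 4 − 3 = 1 completes the 4 across.
Given what's placed, (3,2) must be 4 to fit the 12 across and 7 down.
(2,2) = 7 − 5 = 2 completes the 7 down.
(3,1) = 12 − 4 = 8 completes the 12 across.
(2,1) = 11 − 2 = 9 completes the 11 across.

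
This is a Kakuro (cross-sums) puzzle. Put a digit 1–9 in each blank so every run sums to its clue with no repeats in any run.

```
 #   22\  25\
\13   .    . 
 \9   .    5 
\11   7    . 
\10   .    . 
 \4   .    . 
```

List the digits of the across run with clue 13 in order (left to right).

4 in 2 cells must be {1,3}.
R2C1 = 9 − 5 = 4 completes the 9 across.
R3C2 = 11 − 7 = 4 completes the 11 across.
Nothing is forced directly, so branch on R1C1, whose candidates are 6 or 8. If R1C1 = 8: then R1C2 would have to be in {5} for the 13 across but in {1,2,3,6,7,8,9} for the 25 down — contradiction. So R1C1 = 6.
R1C2 = 13 − 6 = 7 completes the 13 across.

6, 7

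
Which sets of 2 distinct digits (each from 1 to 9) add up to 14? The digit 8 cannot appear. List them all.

2 distinct digits from 1–9 sum between 3 and 17.
Dropping sets that contain 8.
Only one set works: {5,9}.

{5,9}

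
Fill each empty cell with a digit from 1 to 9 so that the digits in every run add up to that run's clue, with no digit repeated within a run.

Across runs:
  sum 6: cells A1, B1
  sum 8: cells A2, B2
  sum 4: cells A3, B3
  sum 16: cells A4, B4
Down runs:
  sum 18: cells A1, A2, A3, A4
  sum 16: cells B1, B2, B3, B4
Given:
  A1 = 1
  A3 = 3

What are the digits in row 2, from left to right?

5 3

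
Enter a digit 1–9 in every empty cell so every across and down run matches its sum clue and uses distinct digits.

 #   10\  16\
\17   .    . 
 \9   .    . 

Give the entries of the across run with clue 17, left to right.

17 in 2 cells must be {8,9}; 16 in 2 cells must be {7,9}.
The 17 across and the 16 down share only 9, so R1C2 = 9.
R2C2 = 16 − 9 = 7 completes the 16 down.
R1C1 = 17 − 9 = 8 completes the 17 across.
R2C1 = 9 − 7 = 2 completes the 9 across.

8 9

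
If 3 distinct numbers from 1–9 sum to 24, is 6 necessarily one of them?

The only way to make 24 from 3 distinct digits is {7,8,9}, which does not contain 6.

No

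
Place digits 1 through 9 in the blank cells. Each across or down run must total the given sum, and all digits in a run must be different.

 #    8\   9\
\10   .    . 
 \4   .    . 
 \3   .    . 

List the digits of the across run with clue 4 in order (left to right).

4 in 2 cells must be {1,3}; 3 in 2 cells must be {1,2}.
Nothing is forced directly, so branch on R3C1, whose candidates are 1 or 2. If R3C1 = 2: that forces R1C1 = 1, after which R1C2 would have to be in {9} for the 10 across but in {1,2,3,4,5,6} for the 9 down — contradiction. So R3C1 = 1.
Given what's placed, R2C1 must be 3 to fit the 4 across and 8 down.
R2C2 = 4 − 3 = 1 completes the 4 across.
R3C2 = 3 − 1 = 2 completes the 3 across.
R1C1 = 8 − 4 = 4 completes the 8 down.
R1C2 = 10 − 4 = 6 completes the 10 across.

3 1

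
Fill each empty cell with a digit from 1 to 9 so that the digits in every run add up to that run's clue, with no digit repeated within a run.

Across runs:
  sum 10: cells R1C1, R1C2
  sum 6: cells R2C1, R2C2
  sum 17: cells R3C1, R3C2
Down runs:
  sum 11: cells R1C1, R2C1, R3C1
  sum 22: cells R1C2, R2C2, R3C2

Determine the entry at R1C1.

2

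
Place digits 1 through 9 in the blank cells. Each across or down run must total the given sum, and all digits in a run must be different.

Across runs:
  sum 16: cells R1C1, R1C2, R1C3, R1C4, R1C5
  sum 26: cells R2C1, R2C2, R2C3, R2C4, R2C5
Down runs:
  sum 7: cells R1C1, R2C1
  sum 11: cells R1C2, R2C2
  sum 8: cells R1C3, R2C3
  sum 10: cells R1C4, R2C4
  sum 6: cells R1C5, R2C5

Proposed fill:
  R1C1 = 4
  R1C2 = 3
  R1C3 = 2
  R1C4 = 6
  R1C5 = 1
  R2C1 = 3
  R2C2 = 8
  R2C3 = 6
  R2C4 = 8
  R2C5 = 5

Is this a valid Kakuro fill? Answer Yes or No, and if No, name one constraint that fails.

No — the down run R1C4–R2C4 sums to 14, not 10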